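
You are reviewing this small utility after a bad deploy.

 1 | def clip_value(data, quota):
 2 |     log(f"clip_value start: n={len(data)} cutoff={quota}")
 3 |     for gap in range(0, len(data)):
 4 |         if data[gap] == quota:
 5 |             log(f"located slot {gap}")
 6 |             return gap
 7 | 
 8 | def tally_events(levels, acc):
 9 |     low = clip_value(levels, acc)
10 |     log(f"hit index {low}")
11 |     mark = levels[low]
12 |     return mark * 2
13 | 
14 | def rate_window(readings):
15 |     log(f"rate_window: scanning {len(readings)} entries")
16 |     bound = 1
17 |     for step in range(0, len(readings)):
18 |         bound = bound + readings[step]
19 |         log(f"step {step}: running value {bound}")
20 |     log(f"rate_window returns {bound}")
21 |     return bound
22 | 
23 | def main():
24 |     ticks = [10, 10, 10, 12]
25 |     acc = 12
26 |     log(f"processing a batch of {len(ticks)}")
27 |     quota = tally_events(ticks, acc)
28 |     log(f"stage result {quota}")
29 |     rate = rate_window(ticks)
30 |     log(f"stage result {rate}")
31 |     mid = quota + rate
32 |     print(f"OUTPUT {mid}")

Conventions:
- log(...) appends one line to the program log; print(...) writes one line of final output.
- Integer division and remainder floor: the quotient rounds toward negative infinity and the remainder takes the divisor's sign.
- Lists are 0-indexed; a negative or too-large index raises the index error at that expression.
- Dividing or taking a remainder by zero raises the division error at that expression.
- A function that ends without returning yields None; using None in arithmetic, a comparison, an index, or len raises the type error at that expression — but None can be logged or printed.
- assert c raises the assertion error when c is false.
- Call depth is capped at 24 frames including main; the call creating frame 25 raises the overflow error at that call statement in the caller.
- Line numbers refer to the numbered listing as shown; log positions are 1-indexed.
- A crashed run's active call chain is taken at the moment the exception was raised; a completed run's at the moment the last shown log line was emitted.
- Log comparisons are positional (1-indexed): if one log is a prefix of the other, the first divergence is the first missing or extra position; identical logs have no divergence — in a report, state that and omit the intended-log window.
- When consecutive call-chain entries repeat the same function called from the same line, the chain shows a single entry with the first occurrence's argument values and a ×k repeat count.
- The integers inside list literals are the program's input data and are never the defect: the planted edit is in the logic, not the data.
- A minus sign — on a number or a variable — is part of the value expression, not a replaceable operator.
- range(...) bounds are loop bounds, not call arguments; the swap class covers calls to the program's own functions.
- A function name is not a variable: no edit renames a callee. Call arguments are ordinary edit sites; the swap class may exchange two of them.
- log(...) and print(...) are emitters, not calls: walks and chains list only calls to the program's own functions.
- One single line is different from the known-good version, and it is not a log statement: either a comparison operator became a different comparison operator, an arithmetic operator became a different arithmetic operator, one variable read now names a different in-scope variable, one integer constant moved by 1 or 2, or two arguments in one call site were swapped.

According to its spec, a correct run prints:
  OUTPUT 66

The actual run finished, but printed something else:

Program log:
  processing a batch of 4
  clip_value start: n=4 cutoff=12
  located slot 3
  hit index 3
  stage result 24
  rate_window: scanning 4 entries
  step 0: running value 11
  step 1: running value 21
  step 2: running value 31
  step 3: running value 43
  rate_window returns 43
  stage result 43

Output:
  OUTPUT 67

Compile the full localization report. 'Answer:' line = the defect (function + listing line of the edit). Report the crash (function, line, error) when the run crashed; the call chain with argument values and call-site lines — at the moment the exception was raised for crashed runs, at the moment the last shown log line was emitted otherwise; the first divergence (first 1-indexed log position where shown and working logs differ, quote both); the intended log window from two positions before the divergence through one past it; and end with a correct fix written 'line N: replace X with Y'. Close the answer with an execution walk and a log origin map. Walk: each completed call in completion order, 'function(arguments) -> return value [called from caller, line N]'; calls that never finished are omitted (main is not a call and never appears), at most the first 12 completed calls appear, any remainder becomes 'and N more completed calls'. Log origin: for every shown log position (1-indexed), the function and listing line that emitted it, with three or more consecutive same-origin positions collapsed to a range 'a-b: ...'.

Answer: the defect is in rate_window at line 16.
Core observation: Everything matches until log position 7, which reads 'step 0: running value 11' in place of 'step 0: running value 10'.
Call chain: main.
First divergence: position 7; shown 'step 0: running value 11' vs intended 'step 0: running value 10'.
Intended log window:
  5: stage result 24
  6: rate_window: scanning 4 entries
  7: step 0: running value 10
  8: step 1: running value 20
Execution walk:
  clip_value([10, 10, 10, 12], 12) -> 3  [called from tally_events, line 9]
  tally_events([10, 10, 10, 12], 12) -> 24  [called from main, line 27]
  rate_window([10, 10, 10, 12]) -> 43  [called from main, line 29]
Origin of each log line:
  1: emitted by main (line 26)
  2: emitted by clip_value (line 2)
  3: emitted by clip_value (line 5)
  4: emitted by tally_events (line 10)
  5: emitted by main (line 28)
  6: emitted by rate_window (line 15)
  7-10: emitted by rate_window (line 19)
  11: emitted by rate_window (line 20)
  12: emitted by main (line 30)
A correct fix: line 16: replace `1` with `0`.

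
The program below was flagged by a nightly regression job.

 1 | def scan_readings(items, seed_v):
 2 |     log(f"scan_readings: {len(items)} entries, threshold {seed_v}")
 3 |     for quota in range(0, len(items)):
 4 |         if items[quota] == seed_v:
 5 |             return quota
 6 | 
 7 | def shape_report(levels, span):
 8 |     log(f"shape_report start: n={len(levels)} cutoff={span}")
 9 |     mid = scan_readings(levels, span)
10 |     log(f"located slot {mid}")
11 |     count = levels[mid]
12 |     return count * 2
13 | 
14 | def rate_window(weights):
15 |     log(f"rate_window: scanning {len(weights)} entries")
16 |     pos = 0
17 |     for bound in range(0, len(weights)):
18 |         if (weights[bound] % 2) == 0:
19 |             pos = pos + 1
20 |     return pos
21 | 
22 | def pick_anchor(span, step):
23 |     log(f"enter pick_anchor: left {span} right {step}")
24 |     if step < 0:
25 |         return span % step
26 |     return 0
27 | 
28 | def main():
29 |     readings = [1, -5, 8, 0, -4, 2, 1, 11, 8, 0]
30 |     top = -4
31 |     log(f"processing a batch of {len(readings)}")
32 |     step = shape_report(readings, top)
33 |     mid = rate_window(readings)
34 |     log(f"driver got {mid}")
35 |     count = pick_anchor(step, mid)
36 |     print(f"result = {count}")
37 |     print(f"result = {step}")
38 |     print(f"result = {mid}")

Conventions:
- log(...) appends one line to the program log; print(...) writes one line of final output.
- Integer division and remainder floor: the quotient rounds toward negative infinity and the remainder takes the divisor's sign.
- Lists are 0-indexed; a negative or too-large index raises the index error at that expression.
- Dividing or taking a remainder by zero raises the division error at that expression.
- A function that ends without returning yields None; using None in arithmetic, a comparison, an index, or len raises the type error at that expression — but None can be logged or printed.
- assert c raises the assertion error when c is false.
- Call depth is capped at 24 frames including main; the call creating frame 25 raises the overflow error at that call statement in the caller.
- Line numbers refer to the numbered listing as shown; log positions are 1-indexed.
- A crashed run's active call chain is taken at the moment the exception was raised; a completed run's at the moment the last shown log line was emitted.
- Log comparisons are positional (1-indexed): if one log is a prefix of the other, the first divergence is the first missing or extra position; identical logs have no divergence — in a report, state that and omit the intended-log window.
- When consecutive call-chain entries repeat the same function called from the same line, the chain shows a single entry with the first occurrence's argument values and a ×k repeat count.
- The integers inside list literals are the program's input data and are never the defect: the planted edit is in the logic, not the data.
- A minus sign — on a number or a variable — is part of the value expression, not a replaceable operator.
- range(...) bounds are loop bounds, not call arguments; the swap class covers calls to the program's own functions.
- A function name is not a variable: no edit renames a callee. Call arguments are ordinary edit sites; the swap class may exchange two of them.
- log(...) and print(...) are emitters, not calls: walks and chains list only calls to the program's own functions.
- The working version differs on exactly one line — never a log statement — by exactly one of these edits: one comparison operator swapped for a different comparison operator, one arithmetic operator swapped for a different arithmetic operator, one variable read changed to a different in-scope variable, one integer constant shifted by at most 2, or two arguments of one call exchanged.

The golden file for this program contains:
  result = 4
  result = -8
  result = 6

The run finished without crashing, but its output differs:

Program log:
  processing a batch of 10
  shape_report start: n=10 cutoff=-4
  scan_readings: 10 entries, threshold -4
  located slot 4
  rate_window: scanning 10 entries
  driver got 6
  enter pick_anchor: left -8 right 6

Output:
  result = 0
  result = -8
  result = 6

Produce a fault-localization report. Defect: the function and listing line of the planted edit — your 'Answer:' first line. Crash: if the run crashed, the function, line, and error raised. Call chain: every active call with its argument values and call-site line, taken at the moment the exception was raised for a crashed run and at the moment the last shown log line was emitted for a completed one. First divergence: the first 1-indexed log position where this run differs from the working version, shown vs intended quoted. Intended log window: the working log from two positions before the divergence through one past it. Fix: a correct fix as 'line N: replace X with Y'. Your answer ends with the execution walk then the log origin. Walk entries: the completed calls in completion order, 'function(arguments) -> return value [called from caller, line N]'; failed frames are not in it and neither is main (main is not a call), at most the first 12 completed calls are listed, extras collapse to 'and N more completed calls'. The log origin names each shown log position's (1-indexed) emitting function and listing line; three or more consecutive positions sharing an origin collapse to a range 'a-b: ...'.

Answer: the defect is in pick_anchor at line 24.
The tell: Log streams are identical — the defect surfaces only in the printed output.
Call chain: main -> pick_anchor(-8, 6) (called at line 35).
First divergence: none (the log streams are identical).
Execution walk:
  scan_readings([1, -5, 8, 0, -4, 2, 1, 11, 8, 0], -4) -> 4  [called from shape_report, line 9]
  shape_report([1, -5, 8, 0, -4, 2, 1, 11, 8, 0], -4) -> -8  [called from main, line 32]
  rate_window([1, -5, 8, 0, -4, 2, 1, 11, 8, 0]) -> 6  [called from main, line 33]
  pick_anchor(-8, 6) -> 0  [called from main, line 35]
Origin of each log line:
  1 — main, line 31
  2 — shape_report, line 8
  3 — scan_readings, line 2
  4 — shape_report, line 10
  5 — rate_window, line 15
  6 — main, line 34
  7 — pick_anchor, line 23
A correct fix: line 24: replace `<` with `!=`.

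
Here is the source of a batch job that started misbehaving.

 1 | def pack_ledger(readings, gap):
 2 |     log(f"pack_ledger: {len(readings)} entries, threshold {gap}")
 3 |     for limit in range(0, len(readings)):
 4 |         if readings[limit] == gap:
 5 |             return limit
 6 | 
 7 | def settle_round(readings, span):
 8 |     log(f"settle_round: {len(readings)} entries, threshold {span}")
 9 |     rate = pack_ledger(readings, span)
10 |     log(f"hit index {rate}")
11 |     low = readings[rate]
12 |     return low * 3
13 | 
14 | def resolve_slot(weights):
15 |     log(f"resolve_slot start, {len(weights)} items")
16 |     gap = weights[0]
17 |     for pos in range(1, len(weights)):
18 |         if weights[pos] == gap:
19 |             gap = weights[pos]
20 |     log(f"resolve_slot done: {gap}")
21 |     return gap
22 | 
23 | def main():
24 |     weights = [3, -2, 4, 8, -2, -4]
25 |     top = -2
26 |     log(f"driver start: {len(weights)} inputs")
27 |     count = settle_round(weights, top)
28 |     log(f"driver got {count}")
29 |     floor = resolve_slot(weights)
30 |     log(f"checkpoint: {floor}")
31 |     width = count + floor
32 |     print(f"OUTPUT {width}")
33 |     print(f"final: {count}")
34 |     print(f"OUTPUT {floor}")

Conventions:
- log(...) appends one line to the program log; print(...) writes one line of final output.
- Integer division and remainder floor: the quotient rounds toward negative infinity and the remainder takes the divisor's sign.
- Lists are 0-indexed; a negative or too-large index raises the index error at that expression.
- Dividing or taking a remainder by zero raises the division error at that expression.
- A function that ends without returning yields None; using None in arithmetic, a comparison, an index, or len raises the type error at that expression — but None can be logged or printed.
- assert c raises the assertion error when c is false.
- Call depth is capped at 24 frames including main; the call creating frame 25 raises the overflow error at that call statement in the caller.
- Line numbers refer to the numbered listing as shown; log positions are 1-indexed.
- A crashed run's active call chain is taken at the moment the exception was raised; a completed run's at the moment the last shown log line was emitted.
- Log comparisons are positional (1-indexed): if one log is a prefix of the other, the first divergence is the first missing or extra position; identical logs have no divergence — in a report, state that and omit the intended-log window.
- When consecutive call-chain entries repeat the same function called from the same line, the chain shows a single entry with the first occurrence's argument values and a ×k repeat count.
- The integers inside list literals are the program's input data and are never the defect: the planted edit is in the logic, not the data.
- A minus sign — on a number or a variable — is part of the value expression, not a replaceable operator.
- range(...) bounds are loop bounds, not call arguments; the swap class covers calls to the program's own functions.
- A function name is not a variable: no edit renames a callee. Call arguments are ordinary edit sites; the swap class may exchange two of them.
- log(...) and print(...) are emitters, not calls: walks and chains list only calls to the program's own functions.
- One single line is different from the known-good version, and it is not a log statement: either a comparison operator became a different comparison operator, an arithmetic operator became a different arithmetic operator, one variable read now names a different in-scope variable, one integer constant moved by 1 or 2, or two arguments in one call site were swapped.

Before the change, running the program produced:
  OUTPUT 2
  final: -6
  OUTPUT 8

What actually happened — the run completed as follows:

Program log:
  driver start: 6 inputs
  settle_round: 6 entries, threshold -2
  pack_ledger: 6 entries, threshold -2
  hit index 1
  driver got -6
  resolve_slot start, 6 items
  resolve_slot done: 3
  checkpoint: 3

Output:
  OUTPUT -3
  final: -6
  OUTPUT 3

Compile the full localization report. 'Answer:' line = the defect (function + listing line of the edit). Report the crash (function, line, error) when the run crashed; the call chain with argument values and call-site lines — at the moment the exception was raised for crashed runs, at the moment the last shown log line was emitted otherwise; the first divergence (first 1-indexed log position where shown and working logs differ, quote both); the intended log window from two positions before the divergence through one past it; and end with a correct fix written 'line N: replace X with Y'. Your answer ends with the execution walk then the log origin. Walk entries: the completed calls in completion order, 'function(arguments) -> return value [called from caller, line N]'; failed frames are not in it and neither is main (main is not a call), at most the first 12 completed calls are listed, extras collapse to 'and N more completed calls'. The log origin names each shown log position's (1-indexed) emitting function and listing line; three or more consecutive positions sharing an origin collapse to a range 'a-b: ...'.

Answer: the defect is in resolve_slot at line 18.
Key observation: At log position 7 the runs split — shown 'resolve_slot done: 3', but the working version logs 'resolve_slot done: 8'.
Call chain: main.
First divergence: at position 7 the run shows 'resolve_slot done: 3' where the working version logs 'resolve_slot done: 8'.
Intended log window:
  5: driver got -6
  6: resolve_slot start, 6 items
  7: resolve_slot done: 8
  8: checkpoint: 8
Execution walk:
  pack_ledger([3, -2, 4, 8, -2, -4], -2) -> 1  [called from settle_round, line 9]
  settle_round([3, -2, 4, 8, -2, -4], -2) -> -6  [called from main, line 27]
  resolve_slot([3, -2, 4, 8, -2, -4]) -> 3  [called from main, line 29]
Origin of each log line:
  1 — main, line 26
  2 — settle_round, line 8
  3 — pack_ledger, line 2
  4 — settle_round, line 10
  5 — main, line 28
  6 — resolve_slot, line 15
  7 — resolve_slot, line 20
  8 — main, line 30
A correct fix: line 18: replace `==` with `>`.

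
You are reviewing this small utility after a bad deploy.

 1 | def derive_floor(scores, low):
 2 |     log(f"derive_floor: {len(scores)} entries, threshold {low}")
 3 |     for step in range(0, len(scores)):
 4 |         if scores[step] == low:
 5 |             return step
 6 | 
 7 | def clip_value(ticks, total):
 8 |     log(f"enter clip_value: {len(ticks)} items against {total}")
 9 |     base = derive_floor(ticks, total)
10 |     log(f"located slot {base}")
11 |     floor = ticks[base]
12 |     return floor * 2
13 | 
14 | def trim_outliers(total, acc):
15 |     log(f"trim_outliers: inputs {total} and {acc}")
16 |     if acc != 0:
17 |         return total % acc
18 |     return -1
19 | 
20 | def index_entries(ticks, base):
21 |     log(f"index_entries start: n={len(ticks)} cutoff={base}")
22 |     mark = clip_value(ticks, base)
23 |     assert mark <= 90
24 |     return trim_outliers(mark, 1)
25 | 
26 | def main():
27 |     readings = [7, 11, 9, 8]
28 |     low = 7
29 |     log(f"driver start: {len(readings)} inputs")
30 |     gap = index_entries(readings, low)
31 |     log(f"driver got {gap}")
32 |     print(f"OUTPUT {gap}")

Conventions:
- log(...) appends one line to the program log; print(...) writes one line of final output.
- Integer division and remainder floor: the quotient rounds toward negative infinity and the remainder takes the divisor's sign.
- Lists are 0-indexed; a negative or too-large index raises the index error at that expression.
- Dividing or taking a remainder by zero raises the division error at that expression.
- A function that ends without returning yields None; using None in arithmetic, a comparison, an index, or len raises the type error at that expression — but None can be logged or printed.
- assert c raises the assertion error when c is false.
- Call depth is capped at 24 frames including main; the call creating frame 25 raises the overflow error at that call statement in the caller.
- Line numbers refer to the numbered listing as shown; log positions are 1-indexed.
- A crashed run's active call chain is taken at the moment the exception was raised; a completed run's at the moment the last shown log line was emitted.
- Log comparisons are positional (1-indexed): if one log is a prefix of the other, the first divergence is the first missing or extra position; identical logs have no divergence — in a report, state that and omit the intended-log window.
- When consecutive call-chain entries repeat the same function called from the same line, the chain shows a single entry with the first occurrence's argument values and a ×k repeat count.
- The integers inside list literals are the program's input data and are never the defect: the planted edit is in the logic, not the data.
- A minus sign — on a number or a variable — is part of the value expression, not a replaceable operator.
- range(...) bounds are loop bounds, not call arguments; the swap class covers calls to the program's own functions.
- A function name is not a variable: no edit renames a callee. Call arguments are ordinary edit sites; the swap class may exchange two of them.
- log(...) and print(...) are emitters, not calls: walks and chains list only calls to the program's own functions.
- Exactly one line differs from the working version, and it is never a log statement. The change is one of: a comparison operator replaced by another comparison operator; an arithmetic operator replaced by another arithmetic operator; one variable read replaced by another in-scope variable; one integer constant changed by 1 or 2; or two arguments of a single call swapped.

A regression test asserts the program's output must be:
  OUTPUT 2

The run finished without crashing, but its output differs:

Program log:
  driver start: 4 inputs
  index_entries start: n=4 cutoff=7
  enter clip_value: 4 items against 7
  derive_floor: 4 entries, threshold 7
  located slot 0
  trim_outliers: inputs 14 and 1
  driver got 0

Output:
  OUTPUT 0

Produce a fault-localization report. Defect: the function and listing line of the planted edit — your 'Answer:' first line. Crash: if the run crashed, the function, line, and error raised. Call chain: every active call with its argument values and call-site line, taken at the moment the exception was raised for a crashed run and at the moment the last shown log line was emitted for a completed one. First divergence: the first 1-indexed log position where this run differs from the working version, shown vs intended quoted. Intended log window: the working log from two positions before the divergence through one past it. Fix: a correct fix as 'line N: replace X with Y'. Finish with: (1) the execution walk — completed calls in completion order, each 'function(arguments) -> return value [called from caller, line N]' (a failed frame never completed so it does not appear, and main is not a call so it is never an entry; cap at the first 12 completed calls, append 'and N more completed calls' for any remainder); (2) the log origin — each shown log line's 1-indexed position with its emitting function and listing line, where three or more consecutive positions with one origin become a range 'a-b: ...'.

Answer: the defect is in index_entries at line 24.
Key observation: The earliest visible damage is log position 6 — 'trim_outliers: inputs 14 and 1' rather than the intended 'trim_outliers: inputs 14 and 3'.
Call chain: main.
First divergence: position 6 — the shown line 'trim_outliers: inputs 14 and 1' should read 'trim_outliers: inputs 14 and 3'.
Intended log window:
  4: derive_floor: 4 entries, threshold 7
  5: located slot 0
  6: trim_outliers: inputs 14 and 3
  7: driver got 2
Execution walk:
  derive_floor([7, 11, 9, 8], 7) -> 0  [called from clip_value, line 9]
  clip_value([7, 11, 9, 8], 7) -> 14  [called from index_entries, line 22]
  trim_outliers(14, 1) -> 0  [called from index_entries, line 24]
  index_entries([7, 11, 9, 8], 7) -> 0  [called from main, line 30]
Log origins:
  1: emitted by main (line 29)
  2: emitted by index_entries (line 21)
  3: emitted by clip_value (line 8)
  4: emitted by derive_floor (line 2)
  5: emitted by clip_value (line 10)
  6: emitted by trim_outliers (line 15)
  7: emitted by main (line 31)
A correct fix: line 24: replace `1` with `3`.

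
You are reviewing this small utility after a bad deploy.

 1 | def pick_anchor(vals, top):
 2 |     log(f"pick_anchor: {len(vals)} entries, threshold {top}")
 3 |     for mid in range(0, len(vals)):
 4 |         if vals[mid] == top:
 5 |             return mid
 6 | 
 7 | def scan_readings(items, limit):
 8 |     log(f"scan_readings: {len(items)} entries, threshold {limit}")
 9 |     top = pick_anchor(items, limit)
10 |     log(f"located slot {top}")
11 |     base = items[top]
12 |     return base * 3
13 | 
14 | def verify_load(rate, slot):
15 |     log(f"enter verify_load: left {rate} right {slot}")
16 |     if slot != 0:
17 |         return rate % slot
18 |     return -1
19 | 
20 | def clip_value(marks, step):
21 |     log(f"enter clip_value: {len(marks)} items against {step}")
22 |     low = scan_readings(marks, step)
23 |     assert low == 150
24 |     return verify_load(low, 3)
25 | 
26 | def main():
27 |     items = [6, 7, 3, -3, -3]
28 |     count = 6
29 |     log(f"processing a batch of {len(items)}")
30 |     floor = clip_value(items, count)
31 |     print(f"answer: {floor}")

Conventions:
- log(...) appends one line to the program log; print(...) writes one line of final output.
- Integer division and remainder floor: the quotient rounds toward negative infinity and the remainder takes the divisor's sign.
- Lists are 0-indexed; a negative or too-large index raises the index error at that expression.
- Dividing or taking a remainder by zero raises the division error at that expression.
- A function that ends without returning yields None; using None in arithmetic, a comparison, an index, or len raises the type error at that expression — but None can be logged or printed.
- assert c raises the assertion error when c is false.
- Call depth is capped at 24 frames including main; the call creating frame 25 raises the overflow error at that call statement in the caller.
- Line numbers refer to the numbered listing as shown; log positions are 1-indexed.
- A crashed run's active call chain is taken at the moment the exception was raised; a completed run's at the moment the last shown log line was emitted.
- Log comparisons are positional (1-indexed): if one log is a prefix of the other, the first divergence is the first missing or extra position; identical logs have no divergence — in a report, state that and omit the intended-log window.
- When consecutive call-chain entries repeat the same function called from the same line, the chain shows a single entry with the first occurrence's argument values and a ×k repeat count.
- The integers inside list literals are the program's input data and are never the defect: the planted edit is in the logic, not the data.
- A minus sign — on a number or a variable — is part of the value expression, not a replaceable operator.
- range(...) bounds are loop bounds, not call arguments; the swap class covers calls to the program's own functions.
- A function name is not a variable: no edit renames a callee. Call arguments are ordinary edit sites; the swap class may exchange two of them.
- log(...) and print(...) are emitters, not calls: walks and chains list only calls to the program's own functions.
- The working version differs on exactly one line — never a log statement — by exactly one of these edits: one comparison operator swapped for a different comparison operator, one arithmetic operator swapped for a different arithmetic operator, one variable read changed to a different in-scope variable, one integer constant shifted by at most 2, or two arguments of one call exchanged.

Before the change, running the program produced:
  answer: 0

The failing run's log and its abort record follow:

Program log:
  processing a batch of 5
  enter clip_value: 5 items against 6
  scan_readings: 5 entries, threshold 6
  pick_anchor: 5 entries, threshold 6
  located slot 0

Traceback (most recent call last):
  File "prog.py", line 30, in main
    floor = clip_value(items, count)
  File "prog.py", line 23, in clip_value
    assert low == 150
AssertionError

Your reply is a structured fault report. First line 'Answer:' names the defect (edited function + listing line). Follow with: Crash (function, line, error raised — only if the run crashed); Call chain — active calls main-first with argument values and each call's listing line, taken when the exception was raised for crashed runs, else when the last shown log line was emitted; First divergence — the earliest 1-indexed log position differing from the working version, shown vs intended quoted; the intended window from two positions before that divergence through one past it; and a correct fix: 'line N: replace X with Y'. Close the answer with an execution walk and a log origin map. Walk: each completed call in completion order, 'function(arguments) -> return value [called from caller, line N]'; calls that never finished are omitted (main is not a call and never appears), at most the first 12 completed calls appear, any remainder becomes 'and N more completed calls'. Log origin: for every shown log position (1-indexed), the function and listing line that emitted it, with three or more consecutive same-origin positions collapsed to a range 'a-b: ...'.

Answer: the defect is in clip_value at line 23.
The tell: The faulty run's log stops after 5 lines; the working version's next line would be 'enter verify_load: left 18 right 3'.
Crash: clip_value, line 23, AssertionError.
Call chain: main -> clip_value([6, 7, 3, -3, -3], 6) (called at line 30).
First divergence: position 6; the shown log stops at 5 lines while the working version next logs 'enter verify_load: left 18 right 3'.
Intended log window:
  4: pick_anchor: 5 entries, threshold 6
  5: located slot 0
  6: enter verify_load: left 18 right 3
Execution walk:
  pick_anchor([6, 7, 3, -3, -3], 6) -> 0  [called from scan_readings, line 9]
  scan_readings([6, 7, 3, -3, -3], 6) -> 18  [called from clip_value, line 22]
Log origin:
  1: from main, line 29
  2: from clip_value, line 21
  3: from scan_readings, line 8
  4: from pick_anchor, line 2
  5: from scan_readings, line 10
A correct fix: line 23: replace `==` with `<=`.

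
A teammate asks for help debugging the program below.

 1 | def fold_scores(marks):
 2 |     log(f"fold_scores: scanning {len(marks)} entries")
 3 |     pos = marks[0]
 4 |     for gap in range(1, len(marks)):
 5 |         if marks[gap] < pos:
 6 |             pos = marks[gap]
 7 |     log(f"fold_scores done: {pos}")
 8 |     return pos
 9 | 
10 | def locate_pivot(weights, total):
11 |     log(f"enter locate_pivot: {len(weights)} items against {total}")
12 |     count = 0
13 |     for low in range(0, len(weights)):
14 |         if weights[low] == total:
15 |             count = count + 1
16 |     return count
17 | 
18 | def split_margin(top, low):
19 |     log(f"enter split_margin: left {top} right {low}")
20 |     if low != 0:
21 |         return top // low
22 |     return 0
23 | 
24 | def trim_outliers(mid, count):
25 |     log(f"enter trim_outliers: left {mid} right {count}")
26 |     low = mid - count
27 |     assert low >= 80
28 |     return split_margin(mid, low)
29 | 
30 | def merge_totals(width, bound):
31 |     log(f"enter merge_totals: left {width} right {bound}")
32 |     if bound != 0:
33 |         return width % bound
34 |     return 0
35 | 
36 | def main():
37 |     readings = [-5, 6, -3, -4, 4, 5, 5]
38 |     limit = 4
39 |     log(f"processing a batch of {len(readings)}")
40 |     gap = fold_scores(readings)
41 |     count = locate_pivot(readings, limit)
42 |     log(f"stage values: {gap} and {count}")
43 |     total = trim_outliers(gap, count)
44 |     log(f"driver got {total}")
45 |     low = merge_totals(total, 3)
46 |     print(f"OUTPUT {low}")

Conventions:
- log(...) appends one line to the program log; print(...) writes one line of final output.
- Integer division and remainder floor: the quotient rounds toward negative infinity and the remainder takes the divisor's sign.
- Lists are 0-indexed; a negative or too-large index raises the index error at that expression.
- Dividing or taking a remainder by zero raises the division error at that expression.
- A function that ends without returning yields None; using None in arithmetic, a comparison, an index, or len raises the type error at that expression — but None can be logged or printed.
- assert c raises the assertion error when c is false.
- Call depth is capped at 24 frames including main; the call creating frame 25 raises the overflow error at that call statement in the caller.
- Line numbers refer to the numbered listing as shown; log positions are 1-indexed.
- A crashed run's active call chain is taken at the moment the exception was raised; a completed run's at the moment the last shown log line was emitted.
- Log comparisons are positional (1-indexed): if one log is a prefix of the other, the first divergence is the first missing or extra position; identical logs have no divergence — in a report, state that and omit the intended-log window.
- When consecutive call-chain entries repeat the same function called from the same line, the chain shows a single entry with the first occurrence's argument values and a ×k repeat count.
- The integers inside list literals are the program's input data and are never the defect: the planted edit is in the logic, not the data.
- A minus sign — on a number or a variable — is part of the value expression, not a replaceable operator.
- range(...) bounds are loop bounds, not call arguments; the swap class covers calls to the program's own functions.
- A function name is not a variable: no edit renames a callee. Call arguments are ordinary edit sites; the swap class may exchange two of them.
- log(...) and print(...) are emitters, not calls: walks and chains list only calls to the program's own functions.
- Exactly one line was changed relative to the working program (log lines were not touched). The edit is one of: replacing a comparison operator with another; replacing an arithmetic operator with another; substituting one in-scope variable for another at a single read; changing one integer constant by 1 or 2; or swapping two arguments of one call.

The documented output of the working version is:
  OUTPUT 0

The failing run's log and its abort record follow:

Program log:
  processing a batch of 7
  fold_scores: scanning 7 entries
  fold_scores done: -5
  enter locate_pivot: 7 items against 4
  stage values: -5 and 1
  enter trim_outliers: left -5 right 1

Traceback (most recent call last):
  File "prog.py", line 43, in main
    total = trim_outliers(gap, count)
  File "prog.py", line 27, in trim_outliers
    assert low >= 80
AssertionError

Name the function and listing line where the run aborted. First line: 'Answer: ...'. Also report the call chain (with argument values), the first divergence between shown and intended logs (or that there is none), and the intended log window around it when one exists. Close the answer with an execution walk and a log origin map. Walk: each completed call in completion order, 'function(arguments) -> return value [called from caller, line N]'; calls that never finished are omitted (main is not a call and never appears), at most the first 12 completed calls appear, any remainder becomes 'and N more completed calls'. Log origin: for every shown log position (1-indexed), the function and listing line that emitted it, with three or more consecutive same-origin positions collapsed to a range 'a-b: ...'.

Answer: the error was raised in trim_outliers, line 27.
Key fact: The faulty run's log stops after 6 lines; the working version's next line would be 'enter split_margin: left -5 right -6'.
Call chain: main -> trim_outliers(-5, 1) (called at line 43).
First divergence: position 7 — after 6 matching lines the faulty run goes silent; intended next line 'enter split_margin: left -5 right -6'.
Intended log window:
  5: stage values: -5 and 1
  6: enter trim_outliers: left -5 right 1
  7: enter split_margin: left -5 right -6
  8: driver got 0
Execution walk:
  fold_scores([-5, 6, -3, -4, 4, 5, 5]) -> -5  [called from main, line 40]
  locate_pivot([-5, 6, -3, -4, 4, 5, 5], 4) -> 1  [called from main, line 41]
Log line origins:
  1: logged in main at line 39
  2: logged in fold_scores at line 2
  3: logged in fold_scores at line 7
  4: logged in locate_pivot at line 11
  5: logged in main at line 42
  6: logged in trim_outliers at line 25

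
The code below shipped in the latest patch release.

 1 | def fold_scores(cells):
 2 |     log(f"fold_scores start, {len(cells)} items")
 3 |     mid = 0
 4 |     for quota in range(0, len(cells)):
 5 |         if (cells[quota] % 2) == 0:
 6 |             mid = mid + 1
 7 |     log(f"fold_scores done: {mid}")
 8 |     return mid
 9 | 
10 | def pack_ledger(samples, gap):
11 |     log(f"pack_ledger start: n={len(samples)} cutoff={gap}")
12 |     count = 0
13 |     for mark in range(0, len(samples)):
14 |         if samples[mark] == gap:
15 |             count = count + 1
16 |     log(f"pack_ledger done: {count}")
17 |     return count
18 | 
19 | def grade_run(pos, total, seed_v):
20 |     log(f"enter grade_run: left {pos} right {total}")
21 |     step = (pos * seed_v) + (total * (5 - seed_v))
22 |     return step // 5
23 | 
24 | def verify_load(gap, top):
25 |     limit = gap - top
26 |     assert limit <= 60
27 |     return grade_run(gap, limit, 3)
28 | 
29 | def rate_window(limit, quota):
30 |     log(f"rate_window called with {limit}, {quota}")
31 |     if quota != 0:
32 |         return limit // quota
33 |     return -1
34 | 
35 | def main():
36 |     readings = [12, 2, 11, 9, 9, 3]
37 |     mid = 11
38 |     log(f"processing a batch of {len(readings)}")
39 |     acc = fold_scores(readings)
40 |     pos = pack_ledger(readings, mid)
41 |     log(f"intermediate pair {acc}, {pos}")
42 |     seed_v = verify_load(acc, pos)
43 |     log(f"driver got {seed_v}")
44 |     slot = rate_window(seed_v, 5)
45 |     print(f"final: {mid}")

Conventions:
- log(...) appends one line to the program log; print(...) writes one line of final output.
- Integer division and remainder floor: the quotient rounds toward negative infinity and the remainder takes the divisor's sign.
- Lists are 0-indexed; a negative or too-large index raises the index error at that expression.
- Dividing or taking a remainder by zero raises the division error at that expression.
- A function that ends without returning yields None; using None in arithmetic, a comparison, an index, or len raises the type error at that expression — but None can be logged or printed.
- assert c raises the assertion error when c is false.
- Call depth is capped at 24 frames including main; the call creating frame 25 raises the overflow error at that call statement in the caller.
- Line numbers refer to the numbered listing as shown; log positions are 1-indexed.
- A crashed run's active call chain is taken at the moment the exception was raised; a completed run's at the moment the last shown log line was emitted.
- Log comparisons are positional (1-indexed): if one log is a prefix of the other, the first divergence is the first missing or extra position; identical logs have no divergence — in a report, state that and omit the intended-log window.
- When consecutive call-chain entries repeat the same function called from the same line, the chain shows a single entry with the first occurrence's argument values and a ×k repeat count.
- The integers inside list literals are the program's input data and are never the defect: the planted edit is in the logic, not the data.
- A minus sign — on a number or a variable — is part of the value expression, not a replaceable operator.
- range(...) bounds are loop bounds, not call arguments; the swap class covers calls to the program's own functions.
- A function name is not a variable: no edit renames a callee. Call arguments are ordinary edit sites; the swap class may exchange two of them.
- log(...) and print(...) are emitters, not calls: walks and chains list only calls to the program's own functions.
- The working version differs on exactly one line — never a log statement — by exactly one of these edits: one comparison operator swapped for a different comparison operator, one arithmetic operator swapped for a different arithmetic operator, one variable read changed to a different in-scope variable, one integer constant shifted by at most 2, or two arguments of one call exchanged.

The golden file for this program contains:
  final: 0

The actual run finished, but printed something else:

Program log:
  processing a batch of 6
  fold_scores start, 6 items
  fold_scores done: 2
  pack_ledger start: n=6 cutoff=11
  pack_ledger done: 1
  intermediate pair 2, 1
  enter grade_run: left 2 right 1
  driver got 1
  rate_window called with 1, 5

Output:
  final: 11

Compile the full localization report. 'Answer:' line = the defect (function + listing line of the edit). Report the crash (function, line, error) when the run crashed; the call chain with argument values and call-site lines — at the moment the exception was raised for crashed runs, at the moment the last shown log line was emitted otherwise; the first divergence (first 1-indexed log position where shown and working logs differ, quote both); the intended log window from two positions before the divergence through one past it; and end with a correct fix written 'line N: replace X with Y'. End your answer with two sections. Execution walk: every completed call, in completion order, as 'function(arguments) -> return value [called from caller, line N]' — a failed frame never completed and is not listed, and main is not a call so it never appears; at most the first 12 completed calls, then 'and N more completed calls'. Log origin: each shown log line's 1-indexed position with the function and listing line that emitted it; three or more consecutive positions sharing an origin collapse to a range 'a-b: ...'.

Answer: the defect is in main at line 45.
Core observation: Every logged value matches the working version; the printed result is what differs.
Call chain: main -> rate_window(1, 5) (called at line 44).
First divergence: none — the logs agree in full.
Execution walk:
  fold_scores([12, 2, 11, 9, 9, 3]) -> 2  [called from main, line 39]
  pack_ledger([12, 2, 11, 9, 9, 3], 11) -> 1  [called from main, line 40]
  grade_run(2, 1, 3) -> 1  [called from verify_load, line 27]
  verify_load(2, 1) -> 1  [called from main, line 42]
  rate_window(1, 5) -> 0  [called from main, line 44]
Log origin:
  1 — main, line 38
  2 — fold_scores, line 2
  3 — fold_scores, line 7
  4 — pack_ledger, line 11
  5 — pack_ledger, line 16
  6 — main, line 41
  7 — grade_run, line 20
  8 — main, line 43
  9 — rate_window, line 30
A correct fix: line 45: replace `mid` with `slot`.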